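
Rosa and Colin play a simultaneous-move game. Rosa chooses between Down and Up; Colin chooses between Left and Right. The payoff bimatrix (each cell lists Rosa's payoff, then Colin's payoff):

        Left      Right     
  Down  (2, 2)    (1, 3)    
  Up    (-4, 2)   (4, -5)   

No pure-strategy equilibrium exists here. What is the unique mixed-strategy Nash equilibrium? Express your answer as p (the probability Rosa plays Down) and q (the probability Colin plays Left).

For Colin to be willing to mix, Colin must be indifferent between Left and Right, which pins down Rosa's mix.
  Colin's payoff to Left: p·2 + (1−p)·2 = 2
  Colin's payoff to Right: p·3 + (1−p)·(-5) = 8p - 5
  2 = 8p - 5  ⇒  -8p = -7  ⇒  p = 7/8.
Rosa's indifference between Down and Up determines Colin's mixing probability q:
  Rosa's payoff from Down: q·2 + (1−q)·1 = q + 1
  Rosa's payoff from Up: q·(-4) + (1−q)·4 = -8q + 4
  q + 1 = -8q + 4  ⇒  9q = 3  ⇒  q = 1/3.

p = 7/8, q = 1/3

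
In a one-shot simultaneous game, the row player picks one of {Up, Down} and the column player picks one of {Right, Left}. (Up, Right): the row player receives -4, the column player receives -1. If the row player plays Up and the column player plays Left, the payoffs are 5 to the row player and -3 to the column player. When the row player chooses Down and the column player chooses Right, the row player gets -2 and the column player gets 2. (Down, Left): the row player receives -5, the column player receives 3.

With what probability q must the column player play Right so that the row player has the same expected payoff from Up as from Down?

q = 5/6

The row player's indifference between Up and Down determines the column player's mixing probability q:
  the row player's payoff to Up: q·(-4) + (1−q)·5 = -9q + 5
  the row player's payoff to Down: q·(-2) + (1−q)·(-5) = 3q - 5
  -9q + 5 = 3q - 5  ⇒  -12q = -10  ⇒  q = 5/6.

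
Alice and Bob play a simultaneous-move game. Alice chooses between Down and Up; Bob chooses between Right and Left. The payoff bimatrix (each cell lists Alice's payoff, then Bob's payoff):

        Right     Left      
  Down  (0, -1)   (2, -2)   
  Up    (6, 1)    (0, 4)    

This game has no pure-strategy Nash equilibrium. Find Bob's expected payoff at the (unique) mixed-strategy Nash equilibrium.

Bob's indifference between Right and Left determines Alice's mixing probability p:
  Bob's payoff to Right: p·(-1) + (1−p)·1 = -2p + 1
  Bob's payoff to Left: p·(-2) + (1−p)·4 = -6p + 4
  -2p + 1 = -6p + 4  ⇒  4p = 3  ⇒  p = 3/4.
At equilibrium Bob is indifferent across columns, so Bob's payoff equals the payoff from Right: (3/4)·(-1) + (1/4)·1 = -1/2.

-1/2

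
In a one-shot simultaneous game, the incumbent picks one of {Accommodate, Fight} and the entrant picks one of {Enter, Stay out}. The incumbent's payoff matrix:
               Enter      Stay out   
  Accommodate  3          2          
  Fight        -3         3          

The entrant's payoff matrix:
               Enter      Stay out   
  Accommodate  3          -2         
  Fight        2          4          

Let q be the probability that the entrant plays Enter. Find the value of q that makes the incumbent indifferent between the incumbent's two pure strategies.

For the incumbent to be willing to mix, the incumbent must be indifferent between Accommodate and Fight, which pins down the entrant's mix.
  the incumbent's expected payoff from Accommodate: q·3 + (1−q)·2 = q + 2
  the incumbent's expected payoff from Fight: q·(-3) + (1−q)·3 = -6q + 3
  q + 2 = -6q + 3  ⇒  7q = 1  ⇒  q = 1/7.

q = 1/7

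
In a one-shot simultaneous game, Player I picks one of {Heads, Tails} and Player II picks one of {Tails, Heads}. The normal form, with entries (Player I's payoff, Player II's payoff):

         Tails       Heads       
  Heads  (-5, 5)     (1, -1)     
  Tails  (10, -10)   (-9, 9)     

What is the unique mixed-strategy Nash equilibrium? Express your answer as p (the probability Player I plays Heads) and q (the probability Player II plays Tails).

p = 19/25, q = 2/5

In a mixed equilibrium Player II is indifferent between Tails and Heads; this condition fixes p.
  Player II's payoff to Tails: p·5 + (1−p)·(-10) = 15p - 10
  Player II's payoff to Heads: p·(-1) + (1−p)·9 = -10p + 9
  15p - 10 = -10p + 9  ⇒  25p = 19  ⇒  p = 19/25.
For Player I to be willing to mix, Player I must be indifferent between Heads and Tails, which pins down Player II's mix.
  Player I's payoff from Heads: q·(-5) + (1−q)·1 = -6q + 1
  Player I's payoff from Tails: q·10 + (1−q)·(-9) = 19q - 9
  -6q + 1 = 19q - 9  ⇒  -25q = -10  ⇒  q = 2/5.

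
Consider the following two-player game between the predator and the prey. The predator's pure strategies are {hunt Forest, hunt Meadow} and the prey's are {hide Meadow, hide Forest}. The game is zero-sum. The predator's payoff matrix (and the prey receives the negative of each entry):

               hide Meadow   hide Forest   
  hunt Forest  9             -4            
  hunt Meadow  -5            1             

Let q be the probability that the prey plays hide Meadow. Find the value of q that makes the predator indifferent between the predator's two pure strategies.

Set the predator's expected payoff from hunt Forest equal to that from hunt Meadow:
  the predator's payoff from hunt Forest: q·9 + (1−q)·(-4) = 13q - 4
  the predator's payoff from hunt Meadow: q·(-5) + (1−q)·1 = -6q + 1
  13q - 4 = -6q + 1  ⇒  19q = 5  ⇒  q = 5/19.

q = 5/19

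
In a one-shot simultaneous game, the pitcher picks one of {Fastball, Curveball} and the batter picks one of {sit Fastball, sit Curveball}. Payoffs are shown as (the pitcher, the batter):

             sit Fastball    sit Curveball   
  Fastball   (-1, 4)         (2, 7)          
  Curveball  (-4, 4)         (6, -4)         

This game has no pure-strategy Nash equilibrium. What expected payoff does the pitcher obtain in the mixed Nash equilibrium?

2/7

For the pitcher to be willing to mix, the pitcher must be indifferent between Fastball and Curveball, which pins down the batter's mix.
  the pitcher's payoff to Fastball: q·(-1) + (1−q)·2 = -3q + 2
  the pitcher's payoff to Curveball: q·(-4) + (1−q)·6 = -10q + 6
  -3q + 2 = -10q + 6  ⇒  7q = 4  ⇒  q = 4/7.
At equilibrium the pitcher is indifferent across rows, so the pitcher's payoff equals the payoff from Fastball: (4/7)·(-1) + (3/7)·2 = 2/7.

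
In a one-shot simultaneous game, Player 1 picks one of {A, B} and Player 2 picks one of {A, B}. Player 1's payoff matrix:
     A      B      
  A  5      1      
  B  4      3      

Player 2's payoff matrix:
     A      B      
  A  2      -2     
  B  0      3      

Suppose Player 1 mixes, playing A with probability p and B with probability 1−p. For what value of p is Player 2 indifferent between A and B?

p = 3/7

Set Player 2's expected payoff from A equal to that from B:
  Player 2's expected payoff from A: p·2 + (1−p)·0 = 2p
  Player 2's expected payoff from B: p·(-2) + (1−p)·3 = -5p + 3
  2p = -5p + 3  ⇒  7p = 3  ⇒  p = 3/7.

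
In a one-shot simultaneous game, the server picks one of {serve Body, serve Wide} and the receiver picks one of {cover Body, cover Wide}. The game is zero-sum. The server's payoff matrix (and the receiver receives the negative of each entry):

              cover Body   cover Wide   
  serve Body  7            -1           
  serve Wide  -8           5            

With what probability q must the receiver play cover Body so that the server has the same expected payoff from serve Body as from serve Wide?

q = 2/7

The receiver's mix must leave the server indifferent between serve Body and serve Wide.
  the server's expected payoff from serve Body: q·7 + (1−q)·(-1) = 8q - 1
  the server's expected payoff from serve Wide: q·(-8) + (1−q)·5 = -13q + 5
  8q - 1 = -13q + 5  ⇒  21q = 6  ⇒  q = 2/7.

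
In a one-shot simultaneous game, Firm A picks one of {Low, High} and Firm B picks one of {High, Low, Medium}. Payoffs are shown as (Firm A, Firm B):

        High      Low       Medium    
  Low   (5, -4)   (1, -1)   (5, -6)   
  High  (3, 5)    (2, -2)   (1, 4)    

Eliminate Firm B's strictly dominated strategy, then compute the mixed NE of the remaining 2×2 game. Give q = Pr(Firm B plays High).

Firm B's strategy Medium is strictly dominated by High: -4 > -6 and 5 > 4. Eliminate Medium.
Set Firm A's expected payoff from Low equal to that from High:
  Firm A's payoff from Low: q·5 + (1−q)·1 = 4q + 1
  Firm A's payoff from High: q·3 + (1−q)·2 = q + 2
  4q + 1 = q + 2  ⇒  3q = 1  ⇒  q = 1/3.

q = 1/3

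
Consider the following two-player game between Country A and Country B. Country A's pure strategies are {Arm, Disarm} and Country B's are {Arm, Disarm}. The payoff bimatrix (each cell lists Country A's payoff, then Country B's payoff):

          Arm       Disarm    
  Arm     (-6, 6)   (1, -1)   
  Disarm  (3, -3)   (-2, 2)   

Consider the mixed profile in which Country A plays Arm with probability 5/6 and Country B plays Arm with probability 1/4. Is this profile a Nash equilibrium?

Given Country A's mix p = 5/6, Country B's payoff from Arm is 9/2 but from Disarm is -1/2. Country B strictly prefers Arm, so Country B would not mix.
So the proposed profile is not a Nash equilibrium.

No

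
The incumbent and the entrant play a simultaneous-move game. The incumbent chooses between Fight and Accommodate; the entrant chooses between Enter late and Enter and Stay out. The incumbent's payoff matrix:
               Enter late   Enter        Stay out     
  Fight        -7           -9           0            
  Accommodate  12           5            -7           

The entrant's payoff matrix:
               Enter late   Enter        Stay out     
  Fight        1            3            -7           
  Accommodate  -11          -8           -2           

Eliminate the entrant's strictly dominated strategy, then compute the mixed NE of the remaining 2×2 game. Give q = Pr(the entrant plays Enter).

q = 1/3

The entrant's strategy Enter late is strictly dominated by Enter: 3 > 1 and -8 > -11. Eliminate Enter late.
The incumbent's indifference between Fight and Accommodate determines the entrant's mixing probability q:
  the incumbent's payoff from Fight: q·(-9) + (1−q)·0 = -9q
  the incumbent's payoff from Accommodate: q·5 + (1−q)·(-7) = 12q - 7
  -9q = 12q - 7  ⇒  -21q = -7  ⇒  q = 1/3.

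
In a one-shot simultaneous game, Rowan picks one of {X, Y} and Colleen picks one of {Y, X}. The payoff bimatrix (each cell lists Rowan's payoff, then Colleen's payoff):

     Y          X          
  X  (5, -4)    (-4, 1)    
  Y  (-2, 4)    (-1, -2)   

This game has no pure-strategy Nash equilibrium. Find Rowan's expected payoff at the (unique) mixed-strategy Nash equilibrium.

Set Rowan's expected payoff from X equal to that from Y:
  Rowan's payoff from X: q·5 + (1−q)·(-4) = 9q - 4
  Rowan's payoff from Y: q·(-2) + (1−q)·(-1) = -q - 1
  9q - 4 = -q - 1  ⇒  10q = 3  ⇒  q = 3/10.
At equilibrium Rowan is indifferent across rows, so Rowan's payoff equals the payoff from X: (3/10)·5 + (7/10)·(-4) = -13/10.

-13/10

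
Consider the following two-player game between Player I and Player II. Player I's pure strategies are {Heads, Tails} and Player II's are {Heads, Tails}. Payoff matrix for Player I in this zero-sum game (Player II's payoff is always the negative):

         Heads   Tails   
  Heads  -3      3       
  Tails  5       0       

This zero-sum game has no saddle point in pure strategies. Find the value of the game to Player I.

In a mixed equilibrium Player I is indifferent between Heads and Tails; this condition fixes q.
  Player I's payoff to Heads: q·(-3) + (1−q)·3 = -6q + 3
  Player I's payoff to Tails: q·5 + (1−q)·0 = 5q
  -6q + 3 = 5q  ⇒  -11q = -3  ⇒  q = 3/11.
The value is Player I's expected payoff against this mix (using Heads): (3/11)·(-3) + (8/11)·3 = 15/11.

v = 15/11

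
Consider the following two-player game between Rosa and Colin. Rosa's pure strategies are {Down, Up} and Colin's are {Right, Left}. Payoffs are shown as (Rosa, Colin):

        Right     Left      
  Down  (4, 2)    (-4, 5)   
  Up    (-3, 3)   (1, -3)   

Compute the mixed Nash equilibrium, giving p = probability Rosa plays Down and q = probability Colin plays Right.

p = 2/3, q = 5/12

Rosa's mix must leave Colin indifferent between Right and Left.
  Colin's payoff to Right: p·2 + (1−p)·3 = -p + 3
  Colin's payoff to Left: p·5 + (1−p)·(-3) = 8p - 3
  -p + 3 = 8p - 3  ⇒  -9p = -6  ⇒  p = 2/3.
In a mixed equilibrium Rosa is indifferent between Down and Up; this condition fixes q.
  Rosa's expected payoff from Down: q·4 + (1−q)·(-4) = 8q - 4
  Rosa's expected payoff from Up: q·(-3) + (1−q)·1 = -4q + 1
  8q - 4 = -4q + 1  ⇒  12q = 5  ⇒  q = 5/12.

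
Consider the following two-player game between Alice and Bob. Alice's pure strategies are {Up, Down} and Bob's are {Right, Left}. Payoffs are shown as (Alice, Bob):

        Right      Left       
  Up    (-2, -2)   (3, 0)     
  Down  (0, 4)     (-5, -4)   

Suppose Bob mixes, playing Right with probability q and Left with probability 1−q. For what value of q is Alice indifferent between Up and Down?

For Alice to be willing to mix, Alice must be indifferent between Up and Down, which pins down Bob's mix.
  Alice's payoff to Up: q·(-2) + (1−q)·3 = -5q + 3
  Alice's payoff to Down: q·0 + (1−q)·(-5) = 5q - 5
  -5q + 3 = 5q - 5  ⇒  -10q = -8  ⇒  q = 4/5.

q = 4/5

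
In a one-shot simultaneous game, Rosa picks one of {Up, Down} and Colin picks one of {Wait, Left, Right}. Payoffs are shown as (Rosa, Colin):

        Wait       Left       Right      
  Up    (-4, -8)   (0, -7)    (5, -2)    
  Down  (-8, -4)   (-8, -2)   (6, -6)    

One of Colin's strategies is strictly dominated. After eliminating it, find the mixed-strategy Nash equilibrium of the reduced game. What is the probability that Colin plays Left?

Colin's strategy Wait is strictly dominated by Left: -7 > -8 and -2 > -4. Eliminate Wait.
For Rosa to be willing to mix, Rosa must be indifferent between Up and Down, which pins down Colin's mix.
  Rosa's expected payoff from Up: q·0 + (1−q)·5 = -5q + 5
  Rosa's expected payoff from Down: q·(-8) + (1−q)·6 = -14q + 6
  -5q + 5 = -14q + 6  ⇒  9q = 1  ⇒  q = 1/9.

q = 1/9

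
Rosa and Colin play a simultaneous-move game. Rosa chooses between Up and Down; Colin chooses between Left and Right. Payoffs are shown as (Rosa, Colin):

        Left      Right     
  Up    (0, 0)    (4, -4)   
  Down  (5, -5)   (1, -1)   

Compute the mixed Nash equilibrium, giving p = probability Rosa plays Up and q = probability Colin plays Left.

Set Colin's expected payoff from Left equal to that from Right:
  Colin's payoff to Left: p·0 + (1−p)·(-5) = 5p - 5
  Colin's payoff to Right: p·(-4) + (1−p)·(-1) = -3p - 1
  5p - 5 = -3p - 1  ⇒  8p = 4  ⇒  p = 1/2.
In a mixed equilibrium Rosa is indifferent between Up and Down; this condition fixes q.
  Rosa's expected payoff from Up: q·0 + (1−q)·4 = -4q + 4
  Rosa's expected payoff from Down: q·5 + (1−q)·1 = 4q + 1
  -4q + 4 = 4q + 1  ⇒  -8q = -3  ⇒  q = 3/8.

p = 1/2, q = 3/8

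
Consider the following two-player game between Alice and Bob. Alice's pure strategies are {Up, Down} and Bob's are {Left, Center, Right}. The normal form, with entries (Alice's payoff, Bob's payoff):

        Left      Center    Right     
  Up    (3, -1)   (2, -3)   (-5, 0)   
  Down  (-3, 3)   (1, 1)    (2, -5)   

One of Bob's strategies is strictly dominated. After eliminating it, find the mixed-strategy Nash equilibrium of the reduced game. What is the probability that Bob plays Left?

q = 7/13

Bob's strategy Center is strictly dominated by Left: -1 > -3 and 3 > 1. Eliminate Center.
For Alice to be willing to mix, Alice must be indifferent between Up and Down, which pins down Bob's mix.
  Alice's payoff to Up: q·3 + (1−q)·(-5) = 8q - 5
  Alice's payoff to Down: q·(-3) + (1−q)·2 = -5q + 2
  8q - 5 = -5q + 2  ⇒  13q = 7  ⇒  q = 7/13.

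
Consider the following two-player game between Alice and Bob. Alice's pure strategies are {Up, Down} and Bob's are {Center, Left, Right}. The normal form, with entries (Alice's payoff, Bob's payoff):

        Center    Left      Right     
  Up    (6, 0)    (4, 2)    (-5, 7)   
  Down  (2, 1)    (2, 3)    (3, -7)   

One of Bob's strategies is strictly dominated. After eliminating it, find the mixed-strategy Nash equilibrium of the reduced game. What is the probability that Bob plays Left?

Bob's strategy Center is strictly dominated by Left: 2 > 0 and 3 > 1. Eliminate Center.
For Alice to be willing to mix, Alice must be indifferent between Up and Down, which pins down Bob's mix.
  Alice's payoff to Up: q·4 + (1−q)·(-5) = 9q - 5
  Alice's payoff to Down: q·2 + (1−q)·3 = -q + 3
  9q - 5 = -q + 3  ⇒  10q = 8  ⇒  q = 4/5.

q = 4/5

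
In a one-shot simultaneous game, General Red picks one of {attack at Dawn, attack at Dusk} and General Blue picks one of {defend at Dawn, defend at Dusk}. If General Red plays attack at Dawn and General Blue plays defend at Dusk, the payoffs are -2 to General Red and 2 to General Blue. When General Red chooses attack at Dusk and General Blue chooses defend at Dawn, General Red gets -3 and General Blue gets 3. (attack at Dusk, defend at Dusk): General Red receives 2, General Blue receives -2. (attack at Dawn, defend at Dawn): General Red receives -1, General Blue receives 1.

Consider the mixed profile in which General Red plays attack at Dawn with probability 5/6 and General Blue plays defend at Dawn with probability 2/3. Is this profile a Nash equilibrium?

Check General Blue's indifference given General Red's mix p = 5/6:
  payoff from defend at Dawn = 4/3; payoff from defend at Dusk = 4/3 — equal.
Check General Red's indifference given General Blue's mix q = 2/3:
  payoff from attack at Dawn = -4/3; payoff from attack at Dusk = -4/3 — equal.
Both players are indifferent, so neither can profitably deviate.

Yes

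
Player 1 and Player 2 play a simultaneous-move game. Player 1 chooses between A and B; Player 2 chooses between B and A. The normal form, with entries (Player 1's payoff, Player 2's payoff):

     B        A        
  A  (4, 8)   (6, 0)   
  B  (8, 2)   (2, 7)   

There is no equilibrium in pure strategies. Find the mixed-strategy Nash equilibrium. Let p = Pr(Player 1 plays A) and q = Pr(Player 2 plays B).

Set Player 2's expected payoff from B equal to that from A:
  Player 2's expected payoff from B: p·8 + (1−p)·2 = 6p + 2
  Player 2's expected payoff from A: p·0 + (1−p)·7 = -7p + 7
  6p + 2 = -7p + 7  ⇒  13p = 5  ⇒  p = 5/13.
Set Player 1's expected payoff from A equal to that from B:
  Player 1's payoff from A: q·4 + (1−q)·6 = -2q + 6
  Player 1's payoff from B: q·8 + (1−q)·2 = 6q + 2
  -2q + 6 = 6q + 2  ⇒  -8q = -4  ⇒  q = 1/2.

p = 5/13, q = 1/2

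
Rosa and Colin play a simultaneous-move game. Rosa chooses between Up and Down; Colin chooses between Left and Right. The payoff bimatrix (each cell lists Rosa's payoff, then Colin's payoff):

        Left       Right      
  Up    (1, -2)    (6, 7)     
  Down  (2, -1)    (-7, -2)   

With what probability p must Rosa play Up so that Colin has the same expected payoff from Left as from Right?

Rosa's mix must leave Colin indifferent between Left and Right.
  Colin's expected payoff from Left: p·(-2) + (1−p)·(-1) = -p - 1
  Colin's expected payoff from Right: p·7 + (1−p)·(-2) = 9p - 2
  -p - 1 = 9p - 2  ⇒  -10p = -1  ⇒  p = 1/10.

p = 1/10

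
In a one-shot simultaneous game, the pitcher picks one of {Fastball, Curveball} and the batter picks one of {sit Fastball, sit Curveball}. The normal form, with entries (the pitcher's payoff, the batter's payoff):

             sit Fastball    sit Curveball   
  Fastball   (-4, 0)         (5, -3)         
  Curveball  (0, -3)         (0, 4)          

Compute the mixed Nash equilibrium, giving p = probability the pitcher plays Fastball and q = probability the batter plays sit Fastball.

For the batter to be willing to mix, the batter must be indifferent between sit Fastball and sit Curveball, which pins down the pitcher's mix.
  the batter's payoff from sit Fastball: p·0 + (1−p)·(-3) = 3p - 3
  the batter's payoff from sit Curveball: p·(-3) + (1−p)·4 = -7p + 4
  3p - 3 = -7p + 4  ⇒  10p = 7  ⇒  p = 7/10.
For the pitcher to be willing to mix, the pitcher must be indifferent between Fastball and Curveball, which pins down the batter's mix.
  the pitcher's expected payoff from Fastball: q·(-4) + (1−q)·5 = -9q + 5
  the pitcher's expected payoff from Curveball: q·0 + (1−q)·0 = 0
  -9q + 5 = 0  ⇒  -9q = -5  ⇒  q = 5/9.

p = 7/10, q = 5/9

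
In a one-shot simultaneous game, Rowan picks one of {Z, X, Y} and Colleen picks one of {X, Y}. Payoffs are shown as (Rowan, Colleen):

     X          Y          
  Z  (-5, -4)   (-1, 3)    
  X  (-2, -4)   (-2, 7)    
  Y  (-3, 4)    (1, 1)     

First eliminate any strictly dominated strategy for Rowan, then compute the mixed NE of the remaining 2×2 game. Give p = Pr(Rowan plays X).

p = 3/14

Rowan's strategy Z is strictly dominated by Y: -3 > -5 and 1 > -1. Eliminate Z.
In a mixed equilibrium Colleen is indifferent between X and Y; this condition fixes p.
  Colleen's payoff from X: p·(-4) + (1−p)·4 = -8p + 4
  Colleen's payoff from Y: p·7 + (1−p)·1 = 6p + 1
  -8p + 4 = 6p + 1  ⇒  -14p = -3  ⇒  p = 3/14.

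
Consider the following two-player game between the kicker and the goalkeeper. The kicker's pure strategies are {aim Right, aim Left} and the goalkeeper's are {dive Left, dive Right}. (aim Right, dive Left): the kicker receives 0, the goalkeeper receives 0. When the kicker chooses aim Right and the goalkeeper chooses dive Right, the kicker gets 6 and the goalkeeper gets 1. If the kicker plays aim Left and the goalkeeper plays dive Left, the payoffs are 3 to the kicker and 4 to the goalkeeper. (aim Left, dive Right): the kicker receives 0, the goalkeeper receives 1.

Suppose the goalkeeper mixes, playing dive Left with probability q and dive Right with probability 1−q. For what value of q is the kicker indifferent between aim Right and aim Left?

For the kicker to be willing to mix, the kicker must be indifferent between aim Right and aim Left, which pins down the goalkeeper's mix.
  the kicker's payoff from aim Right: q·0 + (1−q)·6 = -6q + 6
  the kicker's payoff from aim Left: q·3 + (1−q)·0 = 3q
  -6q + 6 = 3q  ⇒  -9q = -6  ⇒  q = 2/3.

q = 2/3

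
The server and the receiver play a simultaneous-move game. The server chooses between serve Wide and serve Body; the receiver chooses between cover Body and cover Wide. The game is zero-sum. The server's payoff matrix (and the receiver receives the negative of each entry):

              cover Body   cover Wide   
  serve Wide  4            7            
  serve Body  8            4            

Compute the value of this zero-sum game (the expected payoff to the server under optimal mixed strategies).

The server's indifference between serve Wide and serve Body determines the receiver's mixing probability q:
  the server's expected payoff from serve Wide: q·4 + (1−q)·7 = -3q + 7
  the server's expected payoff from serve Body: q·8 + (1−q)·4 = 4q + 4
  -3q + 7 = 4q + 4  ⇒  -7q = -3  ⇒  q = 3/7.
The value is the server's expected payoff against this mix (using serve Wide): (3/7)·4 + (4/7)·7 = 40/7.

v = 40/7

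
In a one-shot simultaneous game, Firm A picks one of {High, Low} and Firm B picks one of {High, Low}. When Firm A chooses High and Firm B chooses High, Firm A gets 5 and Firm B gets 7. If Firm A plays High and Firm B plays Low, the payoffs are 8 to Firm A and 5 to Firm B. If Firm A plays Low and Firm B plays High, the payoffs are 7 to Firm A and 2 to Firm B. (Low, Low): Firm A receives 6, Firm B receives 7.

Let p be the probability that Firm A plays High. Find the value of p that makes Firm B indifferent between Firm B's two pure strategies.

In a mixed equilibrium Firm B is indifferent between High and Low; this condition fixes p.
  Firm B's payoff from High: p·7 + (1−p)·2 = 5p + 2
  Firm B's payoff from Low: p·5 + (1−p)·7 = -2p + 7
  5p + 2 = -2p + 7  ⇒  7p = 5  ⇒  p = 5/7.

p = 5/7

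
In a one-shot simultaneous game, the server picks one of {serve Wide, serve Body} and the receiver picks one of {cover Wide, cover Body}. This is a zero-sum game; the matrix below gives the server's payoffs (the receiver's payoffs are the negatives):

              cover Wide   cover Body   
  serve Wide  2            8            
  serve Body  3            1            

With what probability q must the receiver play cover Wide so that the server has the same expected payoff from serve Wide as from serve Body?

q = 7/8

Set the server's expected payoff from serve Wide equal to that from serve Body:
  the server's payoff to serve Wide: q·2 + (1−q)·8 = -6q + 8
  the server's payoff to serve Body: q·3 + (1−q)·1 = 2q + 1
  -6q + 8 = 2q + 1  ⇒  -8q = -7  ⇒  q = 7/8.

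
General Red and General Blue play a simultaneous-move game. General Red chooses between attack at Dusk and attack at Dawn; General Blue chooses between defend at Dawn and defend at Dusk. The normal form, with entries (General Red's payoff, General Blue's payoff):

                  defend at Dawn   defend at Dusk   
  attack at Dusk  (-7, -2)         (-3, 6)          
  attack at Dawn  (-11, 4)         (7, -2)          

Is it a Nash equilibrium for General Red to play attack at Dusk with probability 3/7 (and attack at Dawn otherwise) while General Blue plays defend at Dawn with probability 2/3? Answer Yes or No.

No

Given General Blue's mix q = 2/3, General Red's payoff from attack at Dusk is -17/3 but from attack at Dawn is -5. General Red strictly prefers attack at Dawn, so General Red would not mix.
So the proposed profile is not a Nash equilibrium.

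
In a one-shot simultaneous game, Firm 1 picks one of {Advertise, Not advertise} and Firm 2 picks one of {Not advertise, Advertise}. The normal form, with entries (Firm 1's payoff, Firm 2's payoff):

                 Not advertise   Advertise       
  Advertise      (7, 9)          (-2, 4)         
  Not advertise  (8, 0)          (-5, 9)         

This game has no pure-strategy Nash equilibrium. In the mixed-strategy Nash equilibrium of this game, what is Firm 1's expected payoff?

19/4

In a mixed equilibrium Firm 1 is indifferent between Advertise and Not advertise; this condition fixes q.
  Firm 1's expected payoff from Advertise: q·7 + (1−q)·(-2) = 9q - 2
  Firm 1's expected payoff from Not advertise: q·8 + (1−q)·(-5) = 13q - 5
  9q - 2 = 13q - 5  ⇒  -4q = -3  ⇒  q = 3/4.
At equilibrium Firm 1 is indifferent across rows, so Firm 1's payoff equals the payoff from Advertise: (3/4)·7 + (1/4)·(-2) = 19/4.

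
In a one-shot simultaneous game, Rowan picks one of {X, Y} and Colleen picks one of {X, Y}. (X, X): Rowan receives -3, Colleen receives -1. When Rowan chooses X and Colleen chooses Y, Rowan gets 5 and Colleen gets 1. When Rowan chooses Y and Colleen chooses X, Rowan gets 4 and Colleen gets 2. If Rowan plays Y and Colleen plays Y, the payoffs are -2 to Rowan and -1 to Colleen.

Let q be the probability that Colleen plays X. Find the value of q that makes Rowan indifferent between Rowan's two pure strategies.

q = 1/2

Colleen's mix must leave Rowan indifferent between X and Y.
  Rowan's payoff to X: q·(-3) + (1−q)·5 = -8q + 5
  Rowan's payoff to Y: q·4 + (1−q)·(-2) = 6q - 2
  -8q + 5 = 6q - 2  ⇒  -14q = -7  ⇒  q = 1/2.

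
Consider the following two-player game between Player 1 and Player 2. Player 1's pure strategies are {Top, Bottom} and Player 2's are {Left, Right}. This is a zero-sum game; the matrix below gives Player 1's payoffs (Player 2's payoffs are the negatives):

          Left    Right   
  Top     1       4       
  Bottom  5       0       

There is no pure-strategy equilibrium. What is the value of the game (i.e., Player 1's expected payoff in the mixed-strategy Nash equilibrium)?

For Player 1 to be willing to mix, Player 1 must be indifferent between Top and Bottom, which pins down Player 2's mix.
  Player 1's payoff to Top: q·1 + (1−q)·4 = -3q + 4
  Player 1's payoff to Bottom: q·5 + (1−q)·0 = 5q
  -3q + 4 = 5q  ⇒  -8q = -4  ⇒  q = 1/2.
The value is Player 1's expected payoff against this mix (using Top): (1/2)·1 + (1/2)·4 = 5/2.

v = 5/2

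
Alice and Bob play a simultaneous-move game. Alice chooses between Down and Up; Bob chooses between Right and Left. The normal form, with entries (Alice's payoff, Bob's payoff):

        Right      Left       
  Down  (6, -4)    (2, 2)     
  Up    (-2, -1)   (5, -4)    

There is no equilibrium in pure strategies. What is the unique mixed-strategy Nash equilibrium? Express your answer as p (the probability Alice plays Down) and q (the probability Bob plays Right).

In a mixed equilibrium Bob is indifferent between Right and Left; this condition fixes p.
  Bob's payoff from Right: p·(-4) + (1−p)·(-1) = -3p - 1
  Bob's payoff from Left: p·2 + (1−p)·(-4) = 6p - 4
  -3p - 1 = 6p - 4  ⇒  -9p = -3  ⇒  p = 1/3.
For Alice to be willing to mix, Alice must be indifferent between Down and Up, which pins down Bob's mix.
  Alice's payoff to Down: q·6 + (1−q)·2 = 4q + 2
  Alice's payoff to Up: q·(-2) + (1−q)·5 = -7q + 5
  4q + 2 = -7q + 5  ⇒  11q = 3  ⇒  q = 3/11.

p = 1/3, q = 3/11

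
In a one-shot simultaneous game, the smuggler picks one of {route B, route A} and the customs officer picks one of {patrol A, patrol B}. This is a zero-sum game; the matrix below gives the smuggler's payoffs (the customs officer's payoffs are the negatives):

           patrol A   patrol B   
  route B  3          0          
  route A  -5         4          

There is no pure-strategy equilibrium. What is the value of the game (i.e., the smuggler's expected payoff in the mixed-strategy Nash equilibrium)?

For the smuggler to be willing to mix, the smuggler must be indifferent between route B and route A, which pins down the customs officer's mix.
  the smuggler's expected payoff from route B: q·3 + (1−q)·0 = 3q
  the smuggler's expected payoff from route A: q·(-5) + (1−q)·4 = -9q + 4
  3q = -9q + 4  ⇒  12q = 4  ⇒  q = 1/3.
The value is the smuggler's expected payoff against this mix (using route B): (1/3)·3 + (2/3)·0 = 1.

v = 1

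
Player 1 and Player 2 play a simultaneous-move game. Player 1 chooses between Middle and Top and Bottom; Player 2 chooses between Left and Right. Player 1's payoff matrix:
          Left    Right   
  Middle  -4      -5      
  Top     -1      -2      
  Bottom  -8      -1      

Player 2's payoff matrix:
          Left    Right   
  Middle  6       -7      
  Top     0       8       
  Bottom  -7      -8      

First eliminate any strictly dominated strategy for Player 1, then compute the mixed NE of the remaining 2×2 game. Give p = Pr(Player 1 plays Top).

p = 1/9

Player 1's strategy Middle is strictly dominated by Top: -1 > -4 and -2 > -5. Eliminate Middle.
In a mixed equilibrium Player 2 is indifferent between Left and Right; this condition fixes p.
  Player 2's expected payoff from Left: p·0 + (1−p)·(-7) = 7p - 7
  Player 2's expected payoff from Right: p·8 + (1−p)·(-8) = 16p - 8
  7p - 7 = 16p - 8  ⇒  -9p = -1  ⇒  p = 1/9.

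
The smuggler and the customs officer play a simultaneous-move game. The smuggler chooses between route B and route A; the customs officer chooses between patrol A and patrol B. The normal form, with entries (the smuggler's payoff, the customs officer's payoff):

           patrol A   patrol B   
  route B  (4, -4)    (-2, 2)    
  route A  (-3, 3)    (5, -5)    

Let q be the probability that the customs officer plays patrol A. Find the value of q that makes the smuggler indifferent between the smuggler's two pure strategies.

In a mixed equilibrium the smuggler is indifferent between route B and route A; this condition fixes q.
  the smuggler's payoff from route B: q·4 + (1−q)·(-2) = 6q - 2
  the smuggler's payoff from route A: q·(-3) + (1−q)·5 = -8q + 5
  6q - 2 = -8q + 5  ⇒  14q = 7  ⇒  q = 1/2.

q = 1/2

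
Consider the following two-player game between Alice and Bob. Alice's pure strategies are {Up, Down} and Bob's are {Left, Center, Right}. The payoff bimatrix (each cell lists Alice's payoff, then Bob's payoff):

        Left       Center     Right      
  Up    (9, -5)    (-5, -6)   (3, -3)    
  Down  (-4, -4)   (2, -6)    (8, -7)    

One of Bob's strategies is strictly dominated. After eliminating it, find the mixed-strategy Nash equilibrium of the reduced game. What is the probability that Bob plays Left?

q = 5/18

Bob's strategy Center is strictly dominated by Left: -5 > -6 and -4 > -6. Eliminate Center.
Bob's mix must leave Alice indifferent between Up and Down.
  Alice's expected payoff from Up: q·9 + (1−q)·3 = 6q + 3
  Alice's expected payoff from Down: q·(-4) + (1−q)·8 = -12q + 8
  6q + 3 = -12q + 8  ⇒  18q = 5  ⇒  q = 5/18.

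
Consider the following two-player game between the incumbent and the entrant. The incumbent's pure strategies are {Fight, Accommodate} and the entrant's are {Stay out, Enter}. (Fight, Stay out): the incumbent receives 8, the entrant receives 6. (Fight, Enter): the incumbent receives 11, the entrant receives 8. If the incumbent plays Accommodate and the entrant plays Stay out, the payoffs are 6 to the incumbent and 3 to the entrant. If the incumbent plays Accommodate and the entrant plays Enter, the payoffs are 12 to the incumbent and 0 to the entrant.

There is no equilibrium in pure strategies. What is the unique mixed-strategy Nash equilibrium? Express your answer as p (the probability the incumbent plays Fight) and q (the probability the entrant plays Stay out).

p = 3/5, q = 1/3

In a mixed equilibrium the entrant is indifferent between Stay out and Enter; this condition fixes p.
  the entrant's payoff to Stay out: p·6 + (1−p)·3 = 3p + 3
  the entrant's payoff to Enter: p·8 + (1−p)·0 = 8p
  3p + 3 = 8p  ⇒  -5p = -3  ⇒  p = 3/5.
The entrant's mix must leave the incumbent indifferent between Fight and Accommodate.
  the incumbent's payoff to Fight: q·8 + (1−q)·11 = -3q + 11
  the incumbent's payoff to Accommodate: q·6 + (1−q)·12 = -6q + 12
  -3q + 11 = -6q + 12  ⇒  3q = 1  ⇒  q = 1/3.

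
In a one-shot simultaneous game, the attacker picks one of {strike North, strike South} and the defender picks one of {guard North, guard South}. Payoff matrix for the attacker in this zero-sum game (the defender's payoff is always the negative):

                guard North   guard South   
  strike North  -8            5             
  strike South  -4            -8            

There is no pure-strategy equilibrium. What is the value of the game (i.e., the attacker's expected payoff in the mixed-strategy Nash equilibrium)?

v = -84/17

For the attacker to be willing to mix, the attacker must be indifferent between strike North and strike South, which pins down the defender's mix.
  the attacker's payoff from strike North: q·(-8) + (1−q)·5 = -13q + 5
  the attacker's payoff from strike South: q·(-4) + (1−q)·(-8) = 4q - 8
  -13q + 5 = 4q - 8  ⇒  -17q = -13  ⇒  q = 13/17.
The value is the attacker's expected payoff against this mix (using strike North): (13/17)·(-8) + (4/17)·5 = -84/17.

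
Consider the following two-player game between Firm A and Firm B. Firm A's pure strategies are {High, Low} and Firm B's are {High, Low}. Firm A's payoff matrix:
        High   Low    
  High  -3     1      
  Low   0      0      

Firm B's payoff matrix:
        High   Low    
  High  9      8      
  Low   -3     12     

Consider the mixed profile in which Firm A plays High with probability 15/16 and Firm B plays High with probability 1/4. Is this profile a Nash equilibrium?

Yes

Check Firm B's indifference given Firm A's mix p = 15/16:
  payoff from High = 33/4; payoff from Low = 33/4 — equal.
Check Firm A's indifference given Firm B's mix q = 1/4:
  payoff from High = 0; payoff from Low = 0 — equal.
Both players are indifferent, so neither can profitably deviate.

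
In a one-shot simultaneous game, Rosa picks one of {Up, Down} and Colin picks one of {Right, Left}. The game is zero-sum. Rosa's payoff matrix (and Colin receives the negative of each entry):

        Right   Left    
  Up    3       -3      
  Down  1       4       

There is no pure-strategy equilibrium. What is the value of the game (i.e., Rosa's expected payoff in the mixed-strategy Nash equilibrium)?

Set Rosa's expected payoff from Up equal to that from Down:
  Rosa's payoff from Up: q·3 + (1−q)·(-3) = 6q - 3
  Rosa's payoff from Down: q·1 + (1−q)·4 = -3q + 4
  6q - 3 = -3q + 4  ⇒  9q = 7  ⇒  q = 7/9.
The value is Rosa's expected payoff against this mix (using Up): (7/9)·3 + (2/9)·(-3) = 5/3.

v = 5/3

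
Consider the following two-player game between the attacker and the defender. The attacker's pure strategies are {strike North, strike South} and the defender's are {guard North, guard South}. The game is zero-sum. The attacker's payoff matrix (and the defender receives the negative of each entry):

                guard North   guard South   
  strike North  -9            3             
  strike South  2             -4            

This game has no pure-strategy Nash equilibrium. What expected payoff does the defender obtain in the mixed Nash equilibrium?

5/3

In a mixed equilibrium the defender is indifferent between guard North and guard South; this condition fixes p.
  the defender's payoff to guard North: p·9 + (1−p)·(-2) = 11p - 2
  the defender's payoff to guard South: p·(-3) + (1−p)·4 = -7p + 4
  11p - 2 = -7p + 4  ⇒  18p = 6  ⇒  p = 1/3.
At equilibrium the defender is indifferent across columns, so the defender's payoff equals the payoff from guard North: (1/3)·9 + (2/3)·(-2) = 5/3.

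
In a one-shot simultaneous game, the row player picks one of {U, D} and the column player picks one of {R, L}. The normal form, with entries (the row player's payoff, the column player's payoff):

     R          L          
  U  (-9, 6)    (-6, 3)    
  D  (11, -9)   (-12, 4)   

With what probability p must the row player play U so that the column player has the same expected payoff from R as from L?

p = 13/16

In a mixed equilibrium the column player is indifferent between R and L; this condition fixes p.
  the column player's expected payoff from R: p·6 + (1−p)·(-9) = 15p - 9
  the column player's expected payoff from L: p·3 + (1−p)·4 = -p + 4
  15p - 9 = -p + 4  ⇒  16p = 13  ⇒  p = 13/16.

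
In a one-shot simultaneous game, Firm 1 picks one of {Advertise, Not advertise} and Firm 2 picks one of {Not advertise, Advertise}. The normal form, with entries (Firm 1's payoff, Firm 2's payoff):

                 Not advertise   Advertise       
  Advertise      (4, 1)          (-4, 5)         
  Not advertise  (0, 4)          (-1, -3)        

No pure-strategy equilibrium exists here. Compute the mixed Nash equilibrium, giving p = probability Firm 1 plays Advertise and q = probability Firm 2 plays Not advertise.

p = 7/11, q = 3/7

For Firm 2 to be willing to mix, Firm 2 must be indifferent between Not advertise and Advertise, which pins down Firm 1's mix.
  Firm 2's payoff from Not advertise: p·1 + (1−p)·4 = -3p + 4
  Firm 2's payoff from Advertise: p·5 + (1−p)·(-3) = 8p - 3
  -3p + 4 = 8p - 3  ⇒  -11p = -7  ⇒  p = 7/11.
Set Firm 1's expected payoff from Advertise equal to that from Not advertise:
  Firm 1's expected payoff from Advertise: q·4 + (1−q)·(-4) = 8q - 4
  Firm 1's expected payoff from Not advertise: q·0 + (1−q)·(-1) = q - 1
  8q - 4 = q - 1  ⇒  7q = 3  ⇒  q = 3/7.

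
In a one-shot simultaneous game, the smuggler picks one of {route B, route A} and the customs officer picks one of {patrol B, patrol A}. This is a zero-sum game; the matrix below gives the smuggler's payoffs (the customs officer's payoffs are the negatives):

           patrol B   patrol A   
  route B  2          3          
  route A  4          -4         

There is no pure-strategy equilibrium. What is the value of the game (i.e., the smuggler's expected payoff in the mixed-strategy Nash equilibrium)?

The smuggler's indifference between route B and route A determines the customs officer's mixing probability q:
  the smuggler's expected payoff from route B: q·2 + (1−q)·3 = -q + 3
  the smuggler's expected payoff from route A: q·4 + (1−q)·(-4) = 8q - 4
  -q + 3 = 8q - 4  ⇒  -9q = -7  ⇒  q = 7/9.
The value is the smuggler's expected payoff against this mix (using route B): (7/9)·2 + (2/9)·3 = 20/9.

v = 20/9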